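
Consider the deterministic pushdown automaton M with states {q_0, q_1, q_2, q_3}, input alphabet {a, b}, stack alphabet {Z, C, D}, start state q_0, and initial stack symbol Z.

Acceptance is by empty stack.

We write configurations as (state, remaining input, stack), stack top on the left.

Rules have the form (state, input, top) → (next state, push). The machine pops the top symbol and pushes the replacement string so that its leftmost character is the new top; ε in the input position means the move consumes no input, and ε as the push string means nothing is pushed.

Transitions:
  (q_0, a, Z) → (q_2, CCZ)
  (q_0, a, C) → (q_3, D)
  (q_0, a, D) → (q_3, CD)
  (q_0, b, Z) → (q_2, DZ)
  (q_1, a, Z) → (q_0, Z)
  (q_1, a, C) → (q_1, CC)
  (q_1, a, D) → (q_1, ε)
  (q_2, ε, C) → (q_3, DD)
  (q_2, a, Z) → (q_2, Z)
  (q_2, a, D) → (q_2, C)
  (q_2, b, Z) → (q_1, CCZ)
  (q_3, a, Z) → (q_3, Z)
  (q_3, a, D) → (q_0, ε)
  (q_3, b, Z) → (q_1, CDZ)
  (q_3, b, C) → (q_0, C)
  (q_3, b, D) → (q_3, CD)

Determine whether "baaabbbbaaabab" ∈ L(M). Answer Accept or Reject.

(q_0, baaabbbbaaabab, Z) ⊢ (q_2, aaabbbbaaabab, DZ) ⊢ (q_2, aabbbbaaabab, CZ) ⊢ (q_3, aabbbbaaabab, DDZ) ⊢ (q_0, abbbbaaabab, DZ) ⊢ (q_3, bbbbaaabab, CDZ) ⊢ (q_0, bbbaaabab, CDZ)
No transition applies at (q_0, bbbaaabab, CDZ); input not fully consumed.

Reject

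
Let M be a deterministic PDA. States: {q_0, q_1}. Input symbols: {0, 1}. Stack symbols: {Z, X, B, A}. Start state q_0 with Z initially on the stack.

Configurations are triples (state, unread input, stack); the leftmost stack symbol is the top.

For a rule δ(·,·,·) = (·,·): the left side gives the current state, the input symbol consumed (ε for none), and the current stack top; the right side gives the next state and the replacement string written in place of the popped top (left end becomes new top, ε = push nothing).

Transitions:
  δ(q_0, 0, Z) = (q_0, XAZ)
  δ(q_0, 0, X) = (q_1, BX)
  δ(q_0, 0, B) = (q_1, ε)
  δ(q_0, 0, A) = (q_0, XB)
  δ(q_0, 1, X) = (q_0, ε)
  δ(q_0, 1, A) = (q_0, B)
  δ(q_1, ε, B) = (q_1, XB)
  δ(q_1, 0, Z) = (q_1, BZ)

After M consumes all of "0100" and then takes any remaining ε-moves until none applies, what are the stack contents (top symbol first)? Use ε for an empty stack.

XBXBZ

(q_0, 0100, Z)
  read 0, top Z: go to q_0, push XAZ → (q_0, 100, XAZ)
  read 1, top X: go to q_0, push ε → (q_0, 00, AZ)
  read 0, top A: go to q_0, push XB → (q_0, 0, XBZ)
  read 0, top X: go to q_1, push BX → (q_1, ε, BXBZ)
  ε-move, top B: go to q_1, push XB → (q_1, ε, XBXBZ)
All input consumed in state q_1 with stack XBXBZ.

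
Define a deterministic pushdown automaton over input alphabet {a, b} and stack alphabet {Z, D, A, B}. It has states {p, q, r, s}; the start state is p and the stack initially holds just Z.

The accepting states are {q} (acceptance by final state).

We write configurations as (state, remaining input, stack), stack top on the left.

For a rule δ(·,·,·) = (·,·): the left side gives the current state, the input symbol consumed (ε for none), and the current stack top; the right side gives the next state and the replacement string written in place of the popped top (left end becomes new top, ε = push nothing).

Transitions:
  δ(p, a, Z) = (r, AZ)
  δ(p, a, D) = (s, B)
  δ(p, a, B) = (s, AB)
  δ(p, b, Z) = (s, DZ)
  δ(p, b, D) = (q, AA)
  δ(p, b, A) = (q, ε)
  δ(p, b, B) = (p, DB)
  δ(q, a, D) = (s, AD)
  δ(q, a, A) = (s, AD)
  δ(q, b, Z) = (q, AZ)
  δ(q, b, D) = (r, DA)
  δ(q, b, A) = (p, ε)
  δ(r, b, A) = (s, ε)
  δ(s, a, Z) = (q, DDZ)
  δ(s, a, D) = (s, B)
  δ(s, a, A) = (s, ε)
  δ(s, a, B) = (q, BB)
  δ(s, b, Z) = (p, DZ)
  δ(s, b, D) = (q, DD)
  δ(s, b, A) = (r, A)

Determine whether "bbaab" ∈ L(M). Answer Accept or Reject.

Accept

(p, bbaab, Z)
  read b, top Z: go to s, push DZ → (s, baab, DZ)
  read b, top D: go to q, push DD → (q, aab, DDZ)
  read a, top D: go to s, push AD → (s, ab, ADDZ)
  read a, top A: go to s, push ε → (s, b, DDZ)
  read b, top D: go to q, push DD → (q, ε, DDDZ)
All input consumed; state q ∈ F.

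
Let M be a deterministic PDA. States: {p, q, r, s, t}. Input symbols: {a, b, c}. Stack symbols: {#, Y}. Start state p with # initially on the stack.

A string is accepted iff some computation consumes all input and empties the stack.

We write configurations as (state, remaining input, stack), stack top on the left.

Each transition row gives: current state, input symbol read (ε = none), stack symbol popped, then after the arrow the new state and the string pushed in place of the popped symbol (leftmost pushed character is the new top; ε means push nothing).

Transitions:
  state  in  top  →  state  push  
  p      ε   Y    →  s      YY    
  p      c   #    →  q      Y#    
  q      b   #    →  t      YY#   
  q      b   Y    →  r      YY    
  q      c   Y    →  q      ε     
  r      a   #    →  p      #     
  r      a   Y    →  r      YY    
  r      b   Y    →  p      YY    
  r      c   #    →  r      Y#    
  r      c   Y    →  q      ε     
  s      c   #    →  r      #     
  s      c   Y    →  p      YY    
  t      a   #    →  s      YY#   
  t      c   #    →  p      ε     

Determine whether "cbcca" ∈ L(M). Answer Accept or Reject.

Reject

(p, cbcca, #) ⊢ (q, bcca, Y#) ⊢ (r, cca, YY#) ⊢ (q, ca, Y#) ⊢ (q, a, #)
No transition applies at (q, a, #); input not fully consumed.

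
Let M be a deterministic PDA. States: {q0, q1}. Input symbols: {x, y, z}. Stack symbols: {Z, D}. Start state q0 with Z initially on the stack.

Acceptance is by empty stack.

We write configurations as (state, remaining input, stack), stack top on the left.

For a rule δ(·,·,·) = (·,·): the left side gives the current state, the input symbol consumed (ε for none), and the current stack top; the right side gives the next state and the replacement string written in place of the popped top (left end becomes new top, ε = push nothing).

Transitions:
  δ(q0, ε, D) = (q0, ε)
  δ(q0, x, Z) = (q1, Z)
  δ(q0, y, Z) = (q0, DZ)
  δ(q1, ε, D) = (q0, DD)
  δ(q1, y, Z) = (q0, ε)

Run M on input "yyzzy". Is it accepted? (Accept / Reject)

(q0, yyzzy, Z)
  read y, top Z: go to q0, push DZ → (q0, yzzy, DZ)
  ε-move, top D: go to q0, push ε → (q0, yzzy, Z)
  read y, top Z: go to q0, push DZ → (q0, zzy, DZ)
  ε-move, top D: go to q0, push ε → (q0, zzy, Z)
No transition applies at (q0, zzy, Z); input not fully consumed.

Reject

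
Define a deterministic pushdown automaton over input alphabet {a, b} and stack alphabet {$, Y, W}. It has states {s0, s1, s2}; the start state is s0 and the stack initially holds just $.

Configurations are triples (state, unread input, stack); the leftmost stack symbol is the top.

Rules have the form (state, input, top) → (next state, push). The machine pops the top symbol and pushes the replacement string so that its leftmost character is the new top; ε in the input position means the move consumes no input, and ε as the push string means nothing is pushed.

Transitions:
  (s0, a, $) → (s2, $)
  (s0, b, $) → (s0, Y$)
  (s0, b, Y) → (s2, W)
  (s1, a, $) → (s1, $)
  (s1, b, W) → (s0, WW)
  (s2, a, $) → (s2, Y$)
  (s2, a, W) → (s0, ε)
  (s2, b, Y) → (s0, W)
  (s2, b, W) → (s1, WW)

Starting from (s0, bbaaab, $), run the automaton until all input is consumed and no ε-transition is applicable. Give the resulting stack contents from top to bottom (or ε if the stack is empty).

(s0, bbaaab, $)
  read b, top $: go to s0, push Y$ → (s0, baaab, Y$)
  read b, top Y: go to s2, push W → (s2, aaab, W$)
  read a, top W: go to s0, push ε → (s0, aab, $)
  read a, top $: go to s2, push $ → (s2, ab, $)
  read a, top $: go to s2, push Y$ → (s2, b, Y$)
  read b, top Y: go to s0, push W → (s0, ε, W$)
All input consumed in state s0 with stack W$.

W$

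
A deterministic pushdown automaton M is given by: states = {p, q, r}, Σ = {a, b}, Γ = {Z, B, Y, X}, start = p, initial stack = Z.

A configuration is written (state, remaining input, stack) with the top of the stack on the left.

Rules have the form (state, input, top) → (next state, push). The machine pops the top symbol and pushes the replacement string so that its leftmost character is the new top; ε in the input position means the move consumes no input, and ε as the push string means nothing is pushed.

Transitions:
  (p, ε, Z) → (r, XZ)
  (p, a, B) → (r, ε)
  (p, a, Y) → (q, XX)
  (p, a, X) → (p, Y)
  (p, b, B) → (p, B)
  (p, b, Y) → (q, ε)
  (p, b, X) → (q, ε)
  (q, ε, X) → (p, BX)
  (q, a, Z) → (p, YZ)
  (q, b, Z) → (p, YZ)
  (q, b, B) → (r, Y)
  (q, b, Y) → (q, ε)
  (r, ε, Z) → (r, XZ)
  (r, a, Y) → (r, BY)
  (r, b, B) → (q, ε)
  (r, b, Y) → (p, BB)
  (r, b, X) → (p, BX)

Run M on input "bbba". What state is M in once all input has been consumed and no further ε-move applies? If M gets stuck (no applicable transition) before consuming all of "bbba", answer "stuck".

r

(p, bbba, Z)
  ε-move, top Z: go to r, push XZ → (r, bbba, XZ)
  read b, top X: go to p, push BX → (p, bba, BXZ)
  read b, top B: go to p, push B → (p, ba, BXZ)
  read b, top B: go to p, push B → (p, a, BXZ)
  read a, top B: go to r, push ε → (r, ε, XZ)
All input consumed; M is in state r.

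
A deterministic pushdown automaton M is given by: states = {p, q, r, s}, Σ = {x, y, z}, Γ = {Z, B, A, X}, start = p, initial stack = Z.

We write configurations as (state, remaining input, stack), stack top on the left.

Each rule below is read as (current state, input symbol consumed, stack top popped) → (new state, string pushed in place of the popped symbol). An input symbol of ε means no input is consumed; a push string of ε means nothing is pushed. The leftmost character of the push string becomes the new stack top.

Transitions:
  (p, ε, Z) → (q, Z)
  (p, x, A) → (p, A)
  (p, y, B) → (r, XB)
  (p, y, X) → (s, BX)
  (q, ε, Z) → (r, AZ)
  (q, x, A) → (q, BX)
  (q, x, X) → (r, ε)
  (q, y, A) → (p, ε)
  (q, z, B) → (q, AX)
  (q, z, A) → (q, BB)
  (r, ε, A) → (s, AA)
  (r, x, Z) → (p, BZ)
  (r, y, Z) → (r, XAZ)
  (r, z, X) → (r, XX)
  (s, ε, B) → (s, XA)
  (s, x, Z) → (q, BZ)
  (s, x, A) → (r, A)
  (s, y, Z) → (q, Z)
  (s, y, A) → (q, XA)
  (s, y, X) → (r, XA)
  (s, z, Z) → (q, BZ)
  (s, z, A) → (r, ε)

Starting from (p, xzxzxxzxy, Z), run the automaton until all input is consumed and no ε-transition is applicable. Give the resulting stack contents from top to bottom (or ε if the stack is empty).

XAAAAAAAZ

(p, xzxzxxzxy, Z)
  ε-move, top Z: go to q, push Z → (q, xzxzxxzxy, Z)
  ε-move, top Z: go to r, push AZ → (r, xzxzxxzxy, AZ)
  ε-move, top A: go to s, push AA → (s, xzxzxxzxy, AAZ)
  read x, top A: go to r, push A → (r, zxzxxzxy, AAZ)
  ε-move, top A: go to s, push AA → (s, zxzxxzxy, AAAZ)
  read z, top A: go to r, push ε → (r, xzxxzxy, AAZ)
  ε-move, top A: go to s, push AA → (s, xzxxzxy, AAAZ)
  read x, top A: go to r, push A → (r, zxxzxy, AAAZ)
  ε-move, top A: go to s, push AA → (s, zxxzxy, AAAAZ)
  read z, top A: go to r, push ε → (r, xxzxy, AAAZ)
  ε-move, top A: go to s, push AA → (s, xxzxy, AAAAZ)
  read x, top A: go to r, push A → (r, xzxy, AAAAZ)
  ε-move, top A: go to s, push AA → (s, xzxy, AAAAAZ)
  read x, top A: go to r, push A → (r, zxy, AAAAAZ)
  ε-move, top A: go to s, push AA → (s, zxy, AAAAAAZ)
  read z, top A: go to r, push ε → (r, xy, AAAAAZ)
  ε-move, top A: go to s, push AA → (s, xy, AAAAAAZ)
  read x, top A: go to r, push A → (r, y, AAAAAAZ)
  ε-move, top A: go to s, push AA → (s, y, AAAAAAAZ)
  read y, top A: go to q, push XA → (q, ε, XAAAAAAAZ)
All input consumed in state q with stack XAAAAAAAZ.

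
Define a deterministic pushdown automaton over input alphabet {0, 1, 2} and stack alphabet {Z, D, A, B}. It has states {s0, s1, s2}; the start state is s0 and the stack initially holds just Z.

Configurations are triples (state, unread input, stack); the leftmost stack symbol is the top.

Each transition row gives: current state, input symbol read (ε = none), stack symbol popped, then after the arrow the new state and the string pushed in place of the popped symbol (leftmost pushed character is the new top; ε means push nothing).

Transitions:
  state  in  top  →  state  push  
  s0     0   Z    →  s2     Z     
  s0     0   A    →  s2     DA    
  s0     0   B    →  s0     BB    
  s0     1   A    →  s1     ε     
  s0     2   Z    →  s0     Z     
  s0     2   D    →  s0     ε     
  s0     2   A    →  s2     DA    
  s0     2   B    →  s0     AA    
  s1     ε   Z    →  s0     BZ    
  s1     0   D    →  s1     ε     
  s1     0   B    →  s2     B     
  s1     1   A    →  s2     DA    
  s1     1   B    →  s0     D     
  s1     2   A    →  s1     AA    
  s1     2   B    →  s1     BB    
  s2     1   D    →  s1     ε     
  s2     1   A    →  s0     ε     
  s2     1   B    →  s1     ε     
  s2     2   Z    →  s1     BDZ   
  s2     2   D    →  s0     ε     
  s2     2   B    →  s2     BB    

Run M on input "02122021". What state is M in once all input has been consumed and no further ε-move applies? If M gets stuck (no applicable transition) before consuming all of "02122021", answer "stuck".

(s0, 02122021, Z) ⊢ (s2, 2122021, Z) ⊢ (s1, 122021, BDZ) ⊢ (s0, 22021, DDZ) ⊢ (s0, 2021, DZ) ⊢ (s0, 021, Z) ⊢ (s2, 21, Z) ⊢ (s1, 1, BDZ) ⊢ (s0, ε, DDZ)
All input consumed; M is in state s0.

s0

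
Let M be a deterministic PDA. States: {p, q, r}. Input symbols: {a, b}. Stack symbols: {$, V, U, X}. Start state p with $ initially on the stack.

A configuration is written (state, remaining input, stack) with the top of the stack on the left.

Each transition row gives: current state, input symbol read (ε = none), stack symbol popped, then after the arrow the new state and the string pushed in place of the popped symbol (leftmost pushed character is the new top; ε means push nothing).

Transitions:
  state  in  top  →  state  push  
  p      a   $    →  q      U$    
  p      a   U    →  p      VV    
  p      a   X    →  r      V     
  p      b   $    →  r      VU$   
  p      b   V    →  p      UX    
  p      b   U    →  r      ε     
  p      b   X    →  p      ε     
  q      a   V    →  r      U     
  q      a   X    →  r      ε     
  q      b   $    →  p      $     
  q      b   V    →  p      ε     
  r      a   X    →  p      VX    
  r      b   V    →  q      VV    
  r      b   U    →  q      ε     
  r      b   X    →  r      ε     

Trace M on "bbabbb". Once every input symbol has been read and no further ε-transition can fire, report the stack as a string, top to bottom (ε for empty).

$

(p, bbabbb, $)
  read b, top $: go to r, push VU$ → (r, babbb, VU$)
  read b, top V: go to q, push VV → (q, abbb, VVU$)
  read a, top V: go to r, push U → (r, bbb, UVU$)
  read b, top U: go to q, push ε → (q, bb, VU$)
  read b, top V: go to p, push ε → (p, b, U$)
  read b, top U: go to r, push ε → (r, ε, $)
All input consumed in state r with stack $.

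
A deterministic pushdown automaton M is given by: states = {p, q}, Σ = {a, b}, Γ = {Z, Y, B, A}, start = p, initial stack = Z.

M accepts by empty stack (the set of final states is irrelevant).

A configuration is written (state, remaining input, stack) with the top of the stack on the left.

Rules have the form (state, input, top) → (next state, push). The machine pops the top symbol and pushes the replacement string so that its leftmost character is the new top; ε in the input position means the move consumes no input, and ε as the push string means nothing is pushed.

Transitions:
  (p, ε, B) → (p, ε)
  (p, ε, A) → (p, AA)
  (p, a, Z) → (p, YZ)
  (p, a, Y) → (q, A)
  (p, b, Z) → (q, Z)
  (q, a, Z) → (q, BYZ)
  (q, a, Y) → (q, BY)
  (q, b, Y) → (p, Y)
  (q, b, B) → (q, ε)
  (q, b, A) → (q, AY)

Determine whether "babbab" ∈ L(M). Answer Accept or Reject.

(p, babbab, Z)
  read b, top Z: go to q, push Z → (q, abbab, Z)
  read a, top Z: go to q, push BYZ → (q, bbab, BYZ)
  read b, top B: go to q, push ε → (q, bab, YZ)
  read b, top Y: go to p, push Y → (p, ab, YZ)
  read a, top Y: go to q, push A → (q, b, AZ)
  read b, top A: go to q, push AY → (q, ε, AYZ)
All input consumed; stack is AYZ, not empty, and no further ε-move applies.

Reject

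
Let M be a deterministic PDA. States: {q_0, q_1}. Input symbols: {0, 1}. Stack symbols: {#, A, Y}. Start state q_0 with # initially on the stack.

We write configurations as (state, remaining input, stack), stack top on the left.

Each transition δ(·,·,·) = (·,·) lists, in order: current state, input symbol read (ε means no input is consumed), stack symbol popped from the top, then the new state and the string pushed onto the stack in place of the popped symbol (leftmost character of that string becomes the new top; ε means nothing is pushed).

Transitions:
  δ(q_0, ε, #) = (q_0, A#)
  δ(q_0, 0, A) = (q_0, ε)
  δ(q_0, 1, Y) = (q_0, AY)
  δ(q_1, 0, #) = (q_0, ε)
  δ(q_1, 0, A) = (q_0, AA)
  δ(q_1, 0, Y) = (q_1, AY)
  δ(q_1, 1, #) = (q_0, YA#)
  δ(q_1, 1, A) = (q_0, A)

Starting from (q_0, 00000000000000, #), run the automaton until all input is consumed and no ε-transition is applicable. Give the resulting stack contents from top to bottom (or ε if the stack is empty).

A#

(q_0, 00000000000000, #)
  ε-move, top #: go to q_0, push A# → (q_0, 00000000000000, A#)
  read 0, top A: go to q_0, push ε → (q_0, 0000000000000, #)
  ε-move, top #: go to q_0, push A# → (q_0, 0000000000000, A#)
  read 0, top A: go to q_0, push ε → (q_0, 000000000000, #)
  ε-move, top #: go to q_0, push A# → (q_0, 000000000000, A#)
  read 0, top A: go to q_0, push ε → (q_0, 00000000000, #)
  ε-move, top #: go to q_0, push A# → (q_0, 00000000000, A#)
  read 0, top A: go to q_0, push ε → (q_0, 0000000000, #)
  ε-move, top #: go to q_0, push A# → (q_0, 0000000000, A#)
  read 0, top A: go to q_0, push ε → (q_0, 000000000, #)
  ε-move, top #: go to q_0, push A# → (q_0, 000000000, A#)
  read 0, top A: go to q_0, push ε → (q_0, 00000000, #)
  ε-move, top #: go to q_0, push A# → (q_0, 00000000, A#)
  read 0, top A: go to q_0, push ε → (q_0, 0000000, #)
  ε-move, top #: go to q_0, push A# → (q_0, 0000000, A#)
  read 0, top A: go to q_0, push ε → (q_0, 000000, #)
  ε-move, top #: go to q_0, push A# → (q_0, 000000, A#)
  read 0, top A: go to q_0, push ε → (q_0, 00000, #)
  ε-move, top #: go to q_0, push A# → (q_0, 00000, A#)
  read 0, top A: go to q_0, push ε → (q_0, 0000, #)
  ε-move, top #: go to q_0, push A# → (q_0, 0000, A#)
  read 0, top A: go to q_0, push ε → (q_0, 000, #)
  ε-move, top #: go to q_0, push A# → (q_0, 000, A#)
  read 0, top A: go to q_0, push ε → (q_0, 00, #)
  ε-move, top #: go to q_0, push A# → (q_0, 00, A#)
  read 0, top A: go to q_0, push ε → (q_0, 0, #)
  ε-move, top #: go to q_0, push A# → (q_0, 0, A#)
  read 0, top A: go to q_0, push ε → (q_0, ε, #)
  ε-move, top #: go to q_0, push A# → (q_0, ε, A#)
All input consumed in state q_0 with stack A#.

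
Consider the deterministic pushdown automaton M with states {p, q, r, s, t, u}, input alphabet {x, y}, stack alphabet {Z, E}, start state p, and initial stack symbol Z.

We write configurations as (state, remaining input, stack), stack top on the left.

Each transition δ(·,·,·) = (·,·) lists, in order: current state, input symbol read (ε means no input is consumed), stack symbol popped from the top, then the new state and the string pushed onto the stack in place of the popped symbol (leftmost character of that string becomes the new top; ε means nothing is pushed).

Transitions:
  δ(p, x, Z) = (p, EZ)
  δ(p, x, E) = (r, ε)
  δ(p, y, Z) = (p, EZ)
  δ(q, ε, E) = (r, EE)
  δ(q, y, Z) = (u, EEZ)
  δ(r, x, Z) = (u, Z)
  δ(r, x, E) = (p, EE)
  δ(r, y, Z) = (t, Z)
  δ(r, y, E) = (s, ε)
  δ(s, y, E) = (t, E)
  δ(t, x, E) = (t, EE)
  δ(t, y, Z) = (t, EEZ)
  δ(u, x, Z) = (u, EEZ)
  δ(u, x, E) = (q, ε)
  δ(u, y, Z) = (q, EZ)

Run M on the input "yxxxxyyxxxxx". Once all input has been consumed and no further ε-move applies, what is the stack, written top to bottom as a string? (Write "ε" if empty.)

(p, yxxxxyyxxxxx, Z) ⊢ (p, xxxxyyxxxxx, EZ) ⊢ (r, xxxyyxxxxx, Z) ⊢ (u, xxyyxxxxx, Z) ⊢ (u, xyyxxxxx, EEZ) ⊢ (q, yyxxxxx, EZ) ⊢ (r, yyxxxxx, EEZ) ⊢ (s, yxxxxx, EZ) ⊢ (t, xxxxx, EZ) ⊢ (t, xxxx, EEZ) ⊢ (t, xxx, EEEZ) ⊢ (t, xx, EEEEZ) ⊢ (t, x, EEEEEZ) ⊢ (t, ε, EEEEEEZ)
All input consumed in state t with stack EEEEEEZ.

EEEEEEZ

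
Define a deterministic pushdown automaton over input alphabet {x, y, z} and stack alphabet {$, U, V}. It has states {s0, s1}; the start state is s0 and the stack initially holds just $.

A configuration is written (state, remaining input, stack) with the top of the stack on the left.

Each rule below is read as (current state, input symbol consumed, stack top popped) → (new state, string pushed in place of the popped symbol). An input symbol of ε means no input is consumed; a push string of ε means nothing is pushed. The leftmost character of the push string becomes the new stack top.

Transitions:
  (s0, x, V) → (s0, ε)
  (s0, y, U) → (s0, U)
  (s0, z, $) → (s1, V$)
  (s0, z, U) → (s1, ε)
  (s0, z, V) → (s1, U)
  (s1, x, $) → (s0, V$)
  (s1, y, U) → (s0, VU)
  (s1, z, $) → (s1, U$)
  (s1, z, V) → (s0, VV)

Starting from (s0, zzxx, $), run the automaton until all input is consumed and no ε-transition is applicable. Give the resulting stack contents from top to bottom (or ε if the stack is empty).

(s0, zzxx, $)
  read z, top $: go to s1, push V$ → (s1, zxx, V$)
  read z, top V: go to s0, push VV → (s0, xx, VV$)
  read x, top V: go to s0, push ε → (s0, x, V$)
  read x, top V: go to s0, push ε → (s0, ε, $)
All input consumed in state s0 with stack $.

$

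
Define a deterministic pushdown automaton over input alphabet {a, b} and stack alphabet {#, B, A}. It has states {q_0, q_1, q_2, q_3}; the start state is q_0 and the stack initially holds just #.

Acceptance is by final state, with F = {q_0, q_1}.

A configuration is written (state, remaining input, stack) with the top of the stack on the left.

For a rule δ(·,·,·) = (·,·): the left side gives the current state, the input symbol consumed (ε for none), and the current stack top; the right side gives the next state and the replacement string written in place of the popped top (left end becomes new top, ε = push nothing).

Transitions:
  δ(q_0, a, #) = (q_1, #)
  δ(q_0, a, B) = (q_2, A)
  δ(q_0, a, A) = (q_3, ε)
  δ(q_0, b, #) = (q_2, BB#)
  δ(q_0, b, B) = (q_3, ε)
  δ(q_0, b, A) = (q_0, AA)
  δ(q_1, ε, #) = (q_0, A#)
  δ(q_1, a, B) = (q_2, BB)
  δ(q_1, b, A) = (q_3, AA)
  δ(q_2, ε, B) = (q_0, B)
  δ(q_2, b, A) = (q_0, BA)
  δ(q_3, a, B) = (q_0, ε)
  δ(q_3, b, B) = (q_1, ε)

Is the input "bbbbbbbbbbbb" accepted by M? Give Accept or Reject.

Accept

(q_0, bbbbbbbbbbbb, #)
  read b, top #: go to q_2, push BB# → (q_2, bbbbbbbbbbb, BB#)
  ε-move, top B: go to q_0, push B → (q_0, bbbbbbbbbbb, BB#)
  read b, top B: go to q_3, push ε → (q_3, bbbbbbbbbb, B#)
  read b, top B: go to q_1, push ε → (q_1, bbbbbbbbb, #)
  ε-move, top #: go to q_0, push A# → (q_0, bbbbbbbbb, A#)
  read b, top A: go to q_0, push AA → (q_0, bbbbbbbb, AA#)
  read b, top A: go to q_0, push AA → (q_0, bbbbbbb, AAA#)
  read b, top A: go to q_0, push AA → (q_0, bbbbbb, AAAA#)
  read b, top A: go to q_0, push AA → (q_0, bbbbb, AAAAA#)
  read b, top A: go to q_0, push AA → (q_0, bbbb, AAAAAA#)
  read b, top A: go to q_0, push AA → (q_0, bbb, AAAAAAA#)
  read b, top A: go to q_0, push AA → (q_0, bb, AAAAAAAA#)
  read b, top A: go to q_0, push AA → (q_0, b, AAAAAAAAA#)
  read b, top A: go to q_0, push AA → (q_0, ε, AAAAAAAAAA#)
All input consumed; state q_0 ∈ F.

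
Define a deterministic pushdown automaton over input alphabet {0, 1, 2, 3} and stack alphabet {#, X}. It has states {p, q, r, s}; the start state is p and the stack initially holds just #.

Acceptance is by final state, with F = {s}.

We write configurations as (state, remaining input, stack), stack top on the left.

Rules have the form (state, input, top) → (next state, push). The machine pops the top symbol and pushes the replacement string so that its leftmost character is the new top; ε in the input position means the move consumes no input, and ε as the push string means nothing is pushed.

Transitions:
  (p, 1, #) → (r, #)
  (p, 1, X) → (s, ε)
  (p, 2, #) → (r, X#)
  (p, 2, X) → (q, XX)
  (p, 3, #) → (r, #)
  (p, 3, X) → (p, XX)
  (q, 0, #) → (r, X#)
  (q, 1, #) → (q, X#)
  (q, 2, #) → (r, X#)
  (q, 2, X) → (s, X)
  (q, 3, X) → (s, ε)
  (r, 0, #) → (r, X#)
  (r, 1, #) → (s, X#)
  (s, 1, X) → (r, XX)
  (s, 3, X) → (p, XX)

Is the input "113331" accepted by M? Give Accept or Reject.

(p, 113331, #) ⊢ (r, 13331, #) ⊢ (s, 3331, X#) ⊢ (p, 331, XX#) ⊢ (p, 31, XXX#) ⊢ (p, 1, XXXX#) ⊢ (s, ε, XXX#)
All input consumed; state s ∈ F.

Accept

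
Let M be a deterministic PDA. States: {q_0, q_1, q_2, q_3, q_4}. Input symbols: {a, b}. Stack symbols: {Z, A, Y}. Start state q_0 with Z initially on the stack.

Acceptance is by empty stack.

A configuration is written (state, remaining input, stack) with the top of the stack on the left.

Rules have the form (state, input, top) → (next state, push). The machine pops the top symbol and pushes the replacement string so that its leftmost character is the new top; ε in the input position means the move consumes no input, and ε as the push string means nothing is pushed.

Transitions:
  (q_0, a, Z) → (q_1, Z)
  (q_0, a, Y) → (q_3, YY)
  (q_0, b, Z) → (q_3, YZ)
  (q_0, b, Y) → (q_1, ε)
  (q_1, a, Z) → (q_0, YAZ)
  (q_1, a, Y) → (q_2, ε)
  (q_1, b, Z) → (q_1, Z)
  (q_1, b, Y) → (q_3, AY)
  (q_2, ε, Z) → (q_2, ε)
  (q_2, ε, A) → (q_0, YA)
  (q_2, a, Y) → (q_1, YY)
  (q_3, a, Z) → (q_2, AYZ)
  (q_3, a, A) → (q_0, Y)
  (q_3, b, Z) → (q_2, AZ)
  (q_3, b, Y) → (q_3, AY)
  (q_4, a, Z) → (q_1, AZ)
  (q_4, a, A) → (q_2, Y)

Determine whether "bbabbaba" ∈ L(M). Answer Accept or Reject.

Accept

(q_0, bbabbaba, Z)
  read b, top Z: go to q_3, push YZ → (q_3, babbaba, YZ)
  read b, top Y: go to q_3, push AY → (q_3, abbaba, AYZ)
  read a, top A: go to q_0, push Y → (q_0, bbaba, YYZ)
  read b, top Y: go to q_1, push ε → (q_1, baba, YZ)
  read b, top Y: go to q_3, push AY → (q_3, aba, AYZ)
  read a, top A: go to q_0, push Y → (q_0, ba, YYZ)
  read b, top Y: go to q_1, push ε → (q_1, a, YZ)
  read a, top Y: go to q_2, push ε → (q_2, ε, Z)
  ε-move, top Z: go to q_2, push ε → (q_2, ε, ε)
All input consumed and the stack is empty.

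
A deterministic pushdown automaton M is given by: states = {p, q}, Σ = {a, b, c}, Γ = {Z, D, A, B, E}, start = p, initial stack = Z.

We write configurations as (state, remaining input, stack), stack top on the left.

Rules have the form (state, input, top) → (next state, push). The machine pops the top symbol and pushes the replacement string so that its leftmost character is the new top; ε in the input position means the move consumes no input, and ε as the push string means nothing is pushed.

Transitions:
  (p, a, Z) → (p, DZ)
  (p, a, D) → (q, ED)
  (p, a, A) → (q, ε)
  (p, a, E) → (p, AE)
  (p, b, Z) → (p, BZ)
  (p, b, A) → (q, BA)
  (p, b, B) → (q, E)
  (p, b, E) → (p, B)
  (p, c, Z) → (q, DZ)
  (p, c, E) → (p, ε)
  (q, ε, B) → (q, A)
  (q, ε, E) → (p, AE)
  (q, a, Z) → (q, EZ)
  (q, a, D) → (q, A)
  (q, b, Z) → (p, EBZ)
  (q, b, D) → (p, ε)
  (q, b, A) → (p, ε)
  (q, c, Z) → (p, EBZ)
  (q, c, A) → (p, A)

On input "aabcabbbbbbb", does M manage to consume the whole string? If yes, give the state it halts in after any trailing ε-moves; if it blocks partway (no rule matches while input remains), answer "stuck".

p

(p, aabcabbbbbbb, Z) ⊢ (p, abcabbbbbbb, DZ) ⊢ (q, bcabbbbbbb, EDZ) ⊢ (p, bcabbbbbbb, AEDZ) ⊢ (q, cabbbbbbb, BAEDZ) ⊢ (q, cabbbbbbb, AAEDZ) ⊢ (p, abbbbbbb, AAEDZ) ⊢ (q, bbbbbbb, AEDZ) ⊢ (p, bbbbbb, EDZ) ⊢ (p, bbbbb, BDZ) ⊢ (q, bbbb, EDZ) ⊢ (p, bbbb, AEDZ) ⊢ (q, bbb, BAEDZ) ⊢ (q, bbb, AAEDZ) ⊢ (p, bb, AEDZ) ⊢ (q, b, BAEDZ) ⊢ (q, b, AAEDZ) ⊢ (p, ε, AEDZ)
All input consumed; M is in state p.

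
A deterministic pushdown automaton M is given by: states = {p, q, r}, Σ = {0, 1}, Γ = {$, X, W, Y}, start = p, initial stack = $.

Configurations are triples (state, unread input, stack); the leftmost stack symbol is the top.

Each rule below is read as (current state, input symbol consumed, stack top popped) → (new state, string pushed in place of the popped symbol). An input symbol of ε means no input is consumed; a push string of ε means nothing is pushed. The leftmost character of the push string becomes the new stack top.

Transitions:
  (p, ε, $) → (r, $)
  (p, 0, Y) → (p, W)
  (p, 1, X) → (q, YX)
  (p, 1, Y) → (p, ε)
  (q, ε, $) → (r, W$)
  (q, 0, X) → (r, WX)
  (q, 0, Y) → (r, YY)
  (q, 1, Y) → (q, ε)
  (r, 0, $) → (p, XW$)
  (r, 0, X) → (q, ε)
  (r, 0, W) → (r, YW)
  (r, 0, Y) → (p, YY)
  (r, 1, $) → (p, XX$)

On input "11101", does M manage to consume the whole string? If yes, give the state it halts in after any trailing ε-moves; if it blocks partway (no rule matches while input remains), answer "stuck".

(p, 11101, $)
  ε-move, top $: go to r, push $ → (r, 11101, $)
  read 1, top $: go to p, push XX$ → (p, 1101, XX$)
  read 1, top X: go to q, push YX → (q, 101, YXX$)
  read 1, top Y: go to q, push ε → (q, 01, XX$)
  read 0, top X: go to r, push WX → (r, 1, WXX$)
No transition for (r, 1, top W); M blocks with input 1 remaining.

stuck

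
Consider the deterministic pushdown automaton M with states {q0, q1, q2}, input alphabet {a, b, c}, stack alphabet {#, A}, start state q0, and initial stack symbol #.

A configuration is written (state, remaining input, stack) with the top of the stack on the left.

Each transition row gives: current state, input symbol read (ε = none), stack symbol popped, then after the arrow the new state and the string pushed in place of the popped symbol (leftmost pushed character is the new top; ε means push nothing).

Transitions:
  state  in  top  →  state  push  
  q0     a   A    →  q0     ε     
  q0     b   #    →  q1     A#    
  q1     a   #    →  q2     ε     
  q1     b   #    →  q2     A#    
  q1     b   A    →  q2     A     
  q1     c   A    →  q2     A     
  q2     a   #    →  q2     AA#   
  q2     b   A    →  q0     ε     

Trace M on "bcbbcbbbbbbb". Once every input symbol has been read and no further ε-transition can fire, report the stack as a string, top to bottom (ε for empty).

(q0, bcbbcbbbbbbb, #) ⊢ (q1, cbbcbbbbbbb, A#) ⊢ (q2, bbcbbbbbbb, A#) ⊢ (q0, bcbbbbbbb, #) ⊢ (q1, cbbbbbbb, A#) ⊢ (q2, bbbbbbb, A#) ⊢ (q0, bbbbbb, #) ⊢ (q1, bbbbb, A#) ⊢ (q2, bbbb, A#) ⊢ (q0, bbb, #) ⊢ (q1, bb, A#) ⊢ (q2, b, A#) ⊢ (q0, ε, #)
All input consumed in state q0 with stack #.

#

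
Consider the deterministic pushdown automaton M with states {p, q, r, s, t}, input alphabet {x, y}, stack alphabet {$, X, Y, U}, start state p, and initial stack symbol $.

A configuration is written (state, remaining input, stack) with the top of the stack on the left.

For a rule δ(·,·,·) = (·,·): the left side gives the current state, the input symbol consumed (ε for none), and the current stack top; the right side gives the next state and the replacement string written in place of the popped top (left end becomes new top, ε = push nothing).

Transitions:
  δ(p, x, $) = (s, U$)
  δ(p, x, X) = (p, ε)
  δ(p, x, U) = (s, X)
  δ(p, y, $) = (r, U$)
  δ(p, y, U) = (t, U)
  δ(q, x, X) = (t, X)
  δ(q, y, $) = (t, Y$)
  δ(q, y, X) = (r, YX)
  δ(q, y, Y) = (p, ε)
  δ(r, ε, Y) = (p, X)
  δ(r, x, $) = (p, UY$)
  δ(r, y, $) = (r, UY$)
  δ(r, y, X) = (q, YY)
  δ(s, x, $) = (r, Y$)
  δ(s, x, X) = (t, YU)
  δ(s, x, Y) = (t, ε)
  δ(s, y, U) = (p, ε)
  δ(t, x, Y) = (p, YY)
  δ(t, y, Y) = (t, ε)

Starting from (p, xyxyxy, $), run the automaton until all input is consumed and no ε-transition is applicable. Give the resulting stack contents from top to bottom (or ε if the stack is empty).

(p, xyxyxy, $)
  read x, top $: go to s, push U$ → (s, yxyxy, U$)
  read y, top U: go to p, push ε → (p, xyxy, $)
  read x, top $: go to s, push U$ → (s, yxy, U$)
  read y, top U: go to p, push ε → (p, xy, $)
  read x, top $: go to s, push U$ → (s, y, U$)
  read y, top U: go to p, push ε → (p, ε, $)
All input consumed in state p with stack $.

$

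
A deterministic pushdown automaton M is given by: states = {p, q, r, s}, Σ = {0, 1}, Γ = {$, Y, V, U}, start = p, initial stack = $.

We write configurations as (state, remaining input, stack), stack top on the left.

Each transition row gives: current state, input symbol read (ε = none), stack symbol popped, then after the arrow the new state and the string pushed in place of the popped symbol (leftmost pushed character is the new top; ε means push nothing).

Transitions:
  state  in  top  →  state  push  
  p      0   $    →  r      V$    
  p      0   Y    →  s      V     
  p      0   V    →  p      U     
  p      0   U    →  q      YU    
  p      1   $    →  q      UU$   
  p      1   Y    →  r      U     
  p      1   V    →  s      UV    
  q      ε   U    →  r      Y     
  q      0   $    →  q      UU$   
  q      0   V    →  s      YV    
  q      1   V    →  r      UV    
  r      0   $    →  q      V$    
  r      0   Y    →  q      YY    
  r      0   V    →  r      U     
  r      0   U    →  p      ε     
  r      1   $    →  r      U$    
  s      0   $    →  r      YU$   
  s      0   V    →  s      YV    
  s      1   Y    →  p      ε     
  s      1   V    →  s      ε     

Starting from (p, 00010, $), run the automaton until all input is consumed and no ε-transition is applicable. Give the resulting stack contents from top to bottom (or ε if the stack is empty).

YYU$

(p, 00010, $)
  read 0, top $: go to r, push V$ → (r, 0010, V$)
  read 0, top V: go to r, push U → (r, 010, U$)
  read 0, top U: go to p, push ε → (p, 10, $)
  read 1, top $: go to q, push UU$ → (q, 0, UU$)
  ε-move, top U: go to r, push Y → (r, 0, YU$)
  read 0, top Y: go to q, push YY → (q, ε, YYU$)
All input consumed in state q with stack YYU$.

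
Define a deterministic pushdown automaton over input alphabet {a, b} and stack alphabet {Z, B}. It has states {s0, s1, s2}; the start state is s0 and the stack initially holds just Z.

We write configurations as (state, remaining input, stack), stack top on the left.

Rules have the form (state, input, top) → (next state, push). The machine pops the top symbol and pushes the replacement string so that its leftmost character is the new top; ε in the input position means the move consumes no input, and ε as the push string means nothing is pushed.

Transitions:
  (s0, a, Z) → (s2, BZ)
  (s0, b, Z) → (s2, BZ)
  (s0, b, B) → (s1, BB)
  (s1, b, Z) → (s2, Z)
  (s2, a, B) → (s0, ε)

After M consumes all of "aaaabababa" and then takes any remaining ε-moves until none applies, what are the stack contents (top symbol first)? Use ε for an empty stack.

(s0, aaaabababa, Z) ⊢ (s2, aaabababa, BZ) ⊢ (s0, aabababa, Z) ⊢ (s2, abababa, BZ) ⊢ (s0, bababa, Z) ⊢ (s2, ababa, BZ) ⊢ (s0, baba, Z) ⊢ (s2, aba, BZ) ⊢ (s0, ba, Z) ⊢ (s2, a, BZ) ⊢ (s0, ε, Z)
All input consumed in state s0 with stack Z.

Z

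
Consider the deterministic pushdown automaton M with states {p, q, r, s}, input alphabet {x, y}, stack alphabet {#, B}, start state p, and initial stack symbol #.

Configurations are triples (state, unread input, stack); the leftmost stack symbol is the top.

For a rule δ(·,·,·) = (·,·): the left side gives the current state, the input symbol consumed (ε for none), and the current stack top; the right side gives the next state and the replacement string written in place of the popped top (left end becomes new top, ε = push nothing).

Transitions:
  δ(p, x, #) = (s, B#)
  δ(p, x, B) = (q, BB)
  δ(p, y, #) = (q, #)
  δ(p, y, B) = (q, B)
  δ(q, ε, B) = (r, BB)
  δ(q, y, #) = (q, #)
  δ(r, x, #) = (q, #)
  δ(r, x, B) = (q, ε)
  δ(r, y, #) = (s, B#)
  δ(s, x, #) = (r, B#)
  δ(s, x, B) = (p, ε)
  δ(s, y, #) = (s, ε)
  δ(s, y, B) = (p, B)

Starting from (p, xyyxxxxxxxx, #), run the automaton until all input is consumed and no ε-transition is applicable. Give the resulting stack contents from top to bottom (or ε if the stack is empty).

BB#

(p, xyyxxxxxxxx, #)
  read x, top #: go to s, push B# → (s, yyxxxxxxxx, B#)
  read y, top B: go to p, push B → (p, yxxxxxxxx, B#)
  read y, top B: go to q, push B → (q, xxxxxxxx, B#)
  ε-move, top B: go to r, push BB → (r, xxxxxxxx, BB#)
  read x, top B: go to q, push ε → (q, xxxxxxx, B#)
  ε-move, top B: go to r, push BB → (r, xxxxxxx, BB#)
  read x, top B: go to q, push ε → (q, xxxxxx, B#)
  ε-move, top B: go to r, push BB → (r, xxxxxx, BB#)
  read x, top B: go to q, push ε → (q, xxxxx, B#)
  ε-move, top B: go to r, push BB → (r, xxxxx, BB#)
  read x, top B: go to q, push ε → (q, xxxx, B#)
  ε-move, top B: go to r, push BB → (r, xxxx, BB#)
  read x, top B: go to q, push ε → (q, xxx, B#)
  ε-move, top B: go to r, push BB → (r, xxx, BB#)
  read x, top B: go to q, push ε → (q, xx, B#)
  ε-move, top B: go to r, push BB → (r, xx, BB#)
  read x, top B: go to q, push ε → (q, x, B#)
  ε-move, top B: go to r, push BB → (r, x, BB#)
  read x, top B: go to q, push ε → (q, ε, B#)
  ε-move, top B: go to r, push BB → (r, ε, BB#)
All input consumed in state r with stack BB#.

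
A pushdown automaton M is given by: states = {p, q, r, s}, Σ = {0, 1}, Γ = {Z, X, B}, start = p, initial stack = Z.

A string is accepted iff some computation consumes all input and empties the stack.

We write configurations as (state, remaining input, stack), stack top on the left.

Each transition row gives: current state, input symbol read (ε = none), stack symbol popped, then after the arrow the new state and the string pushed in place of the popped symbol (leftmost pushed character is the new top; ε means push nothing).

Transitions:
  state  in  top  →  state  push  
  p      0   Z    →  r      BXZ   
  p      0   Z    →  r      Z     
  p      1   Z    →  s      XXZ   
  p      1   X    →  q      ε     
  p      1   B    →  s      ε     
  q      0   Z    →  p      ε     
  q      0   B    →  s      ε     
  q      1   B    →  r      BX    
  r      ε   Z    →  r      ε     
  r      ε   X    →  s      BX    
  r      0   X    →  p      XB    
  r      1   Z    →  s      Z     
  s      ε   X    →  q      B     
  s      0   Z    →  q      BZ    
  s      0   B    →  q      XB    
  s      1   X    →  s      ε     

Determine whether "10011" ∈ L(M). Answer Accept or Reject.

Reject

No computation consumes all input and empties the stack.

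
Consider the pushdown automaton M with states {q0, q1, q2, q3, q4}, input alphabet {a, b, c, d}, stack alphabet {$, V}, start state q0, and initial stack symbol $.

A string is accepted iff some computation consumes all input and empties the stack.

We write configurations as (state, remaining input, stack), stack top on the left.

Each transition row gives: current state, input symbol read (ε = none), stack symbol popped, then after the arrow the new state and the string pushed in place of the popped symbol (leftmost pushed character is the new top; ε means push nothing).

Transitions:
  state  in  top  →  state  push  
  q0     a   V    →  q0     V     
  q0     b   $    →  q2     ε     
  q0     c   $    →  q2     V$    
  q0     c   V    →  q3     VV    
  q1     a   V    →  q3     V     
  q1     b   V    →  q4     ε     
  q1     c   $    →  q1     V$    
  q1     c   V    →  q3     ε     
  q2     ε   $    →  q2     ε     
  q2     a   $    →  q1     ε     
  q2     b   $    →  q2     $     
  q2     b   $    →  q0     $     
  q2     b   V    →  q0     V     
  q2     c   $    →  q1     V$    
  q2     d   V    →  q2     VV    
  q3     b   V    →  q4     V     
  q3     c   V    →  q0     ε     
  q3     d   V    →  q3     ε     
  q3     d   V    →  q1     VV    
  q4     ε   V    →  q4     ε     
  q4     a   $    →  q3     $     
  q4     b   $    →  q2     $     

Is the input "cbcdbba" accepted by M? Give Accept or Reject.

One accepting computation: (q0, cbcdbba, $) ⊢ (q2, bcdbba, V$) ⊢ (q0, cdbba, V$) ⊢ (q3, dbba, VV$) ⊢ (q3, bba, V$) ⊢ (q4, ba, V$) ⊢ (q4, ba, $) ⊢ (q2, a, $) ⊢ (q1, ε, ε)
All input consumed and the stack is empty.

Accept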